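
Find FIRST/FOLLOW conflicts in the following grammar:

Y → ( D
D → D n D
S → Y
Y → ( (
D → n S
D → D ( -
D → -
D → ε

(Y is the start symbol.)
A FIRST/FOLLOW conflict occurs when a non-terminal N has a nullable alternative N → β (β ⇒* ε) and another alternative N → α with FIRST(α) ∩ FOLLOW(N) ≠ ∅: on such a lookahead the parser cannot decide between expanding α and letting N vanish via β.

Nullable non-terminals: D.
FIRST sets used below: FIRST(D) = { '(', '-', 'n', ε }

D: nullable alternative(s) D → ε; FOLLOW(D) = { $, '(', 'n' }
  D → D n D: FIRST \ {ε} = { '(', '-', 'n' } — overlaps FOLLOW(D) on { '(', 'n' }: CONFLICT
  D → n S: FIRST \ {ε} = { 'n' } — overlaps FOLLOW(D) on { 'n' }: CONFLICT
  D → D ( -: FIRST \ {ε} = { '(', '-', 'n' } — overlaps FOLLOW(D) on { '(', 'n' }: CONFLICT
  D → -: FIRST \ {ε} = { '-' } — disjoint from FOLLOW(D)
  D → ε: FIRST \ {ε} = { } — this is the only nullable alternative, skip

S, Y have no nullable alternative, so no FIRST/FOLLOW check is needed there.

So the grammar has 3 FIRST/FOLLOW conflicts (marked CONFLICT above).

Answer: Yes. D → D n D with FOLLOW(D) on { '(', 'n' }; D → n S with FOLLOW(D) on { 'n' }; D → D '(' '-' with FOLLOW(D) on { '(', 'n' }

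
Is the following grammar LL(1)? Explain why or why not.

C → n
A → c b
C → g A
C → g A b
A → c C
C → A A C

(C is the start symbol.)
A grammar is LL(1) if for each non-terminal N with multiple productions, the predict sets of those productions are pairwise disjoint, where PREDICT(N → α) = (FIRST(α) \ {ε}) ∪ (FOLLOW(N) if α ⇒* ε).

Relevant sets:
  FIRST(A) = { 'c' }

For C:
  PREDICT(C → n) = { 'n' }
  PREDICT(C → g A) = { 'g' }
  PREDICT(C → g A b) = { 'g' }
  PREDICT(C → A A C) = { 'c' }
For A:
  PREDICT(A → c b) = { 'c' }
  PREDICT(A → c C) = { 'c' }

Conflict found: Predict set conflict for C: { 'g' }
The grammar is NOT LL(1).

Answer: No. Predict set conflict for C: { 'g' }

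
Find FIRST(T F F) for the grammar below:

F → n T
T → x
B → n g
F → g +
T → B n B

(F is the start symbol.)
{ 'n', 'x' }

FIRST sets of the non-terminals involved (from the grammar, by fixed-point iteration):
  FIRST(T) = { 'n', 'x' }

To compute FIRST(T F F), process the symbols left to right:
Symbol T is a non-terminal. Add FIRST(T) \ {ε} = { 'n', 'x' }
T is not nullable (ε ∉ FIRST(T)), so stop here.
FIRST(T F F) = { 'n', 'x' }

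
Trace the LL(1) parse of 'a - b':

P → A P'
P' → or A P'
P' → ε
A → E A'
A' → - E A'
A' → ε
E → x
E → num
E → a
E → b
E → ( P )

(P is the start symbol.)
Stack is shown with the top on the left.

Stack        Input    Action
----------------------------
P $          a - b $  output P → A P'
A P' $       a - b $  output A → E A'
E A' P' $    a - b $  output E → a
a A' P' $    a - b $  match 'a'
A' P' $      - b $    output A' → - E A'
- E A' P' $  - b $    match '-'
E A' P' $    b $      output E → b
b A' P' $    b $      match 'b'
A' P' $      $        output A' → ε
P' $         $        output P' → ε
$            $        accept

The string is accepted.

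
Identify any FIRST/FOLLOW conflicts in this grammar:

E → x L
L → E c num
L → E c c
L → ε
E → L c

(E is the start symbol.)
Yes. L → E c num with FOLLOW(L) on { 'c' }; L → E c c with FOLLOW(L) on { 'c' }

A FIRST/FOLLOW conflict occurs when a non-terminal N has a nullable alternative N → β (β ⇒* ε) and another alternative N → α with FIRST(α) ∩ FOLLOW(N) ≠ ∅: on such a lookahead the parser cannot decide between expanding α and letting N vanish via β.

Nullable non-terminals: L.
FIRST sets used below: FIRST(E) = { 'c', 'x' }

L: nullable alternative(s) L → ε; FOLLOW(L) = { $, 'c' }
  L → E c num: FIRST \ {ε} = { 'c', 'x' } — overlaps FOLLOW(L) on { 'c' }: CONFLICT
  L → E c c: FIRST \ {ε} = { 'c', 'x' } — overlaps FOLLOW(L) on { 'c' }: CONFLICT
  L → ε: FIRST \ {ε} = { } — this is the only nullable alternative, skip

E has no nullable alternative, so no FIRST/FOLLOW check is needed there.

So the grammar has 2 FIRST/FOLLOW conflicts (marked CONFLICT above).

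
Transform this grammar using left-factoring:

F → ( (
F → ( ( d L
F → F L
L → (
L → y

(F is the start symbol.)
Left-factoring transforms A → αβ₁ | αβ₂ into A → αA' and A' → β₁ | β₂
(α is the longest common prefix among the alternatives). Repeat until
no nonterminal has two alternatives with a common prefix.

Round 1: F has alternatives sharing prefix '( ('. Introduce F': F → ( ( F'
  Add: F' → ε
  Add: F' → d L

No remaining common prefixes — done.

Resulting grammar:
F → ( ( F'
F' → ε
F' → d L
F → F L
L → (
L → y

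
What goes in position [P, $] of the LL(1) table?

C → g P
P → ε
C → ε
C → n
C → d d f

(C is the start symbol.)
P → ε

To find M[P, $], we find productions for P where $ is in the predict set (PREDICT(N → α) = (FIRST(α) \ {ε}) ∪ (FOLLOW(N) if α ⇒* ε)).

Relevant sets:
  FOLLOW(P) = { $ }

P → ε: PREDICT = { $ }
  $ is in predict set, so this production goes in M[P, $]

M[P, $] = P → ε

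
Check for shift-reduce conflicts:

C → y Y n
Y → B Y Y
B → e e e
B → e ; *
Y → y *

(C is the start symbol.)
Augment with C' → C and build the canonical LR(0) collection (I0 = CLOSURE({[C' → . C]}), then GOTO on every symbol after a dot until no new states appear). It has 15 states:
  I0: { [C → . y Y n], [C' → . C] }  — shift
  I1: { [C' → C .] }  — accept
  I2: { [B → . e ; *], [B → . e e e], [C → y . Y n], [Y → . B Y Y], [Y → . y *] }  — shift
  I3: { [B → . e ; *], [B → . e e e], [Y → . B Y Y], [Y → . y *], [Y → B . Y Y] }  — shift
  I4: { [C → y Y . n] }  — shift
  I5: { [B → e . ; *], [B → e . e e] }  — shift
  I6: { [Y → y . *] }  — shift
  I7: { [Y → y * .] }  — reduce
  I8: { [B → e ; . *] }  — shift
  I9: { [B → e e . e] }  — shift
  I10: { [B → e e e .] }  — reduce
  I11: { [B → e ; * .] }  — reduce
  I12: { [C → y Y n .] }  — reduce
  I13: { [B → . e ; *], [B → . e e e], [Y → . B Y Y], [Y → . y *], [Y → B Y . Y] }  — shift
  I14: { [Y → B Y Y .] }  — reduce

No state contains both a complete item and a shift item.

Answer: No shift-reduce conflicts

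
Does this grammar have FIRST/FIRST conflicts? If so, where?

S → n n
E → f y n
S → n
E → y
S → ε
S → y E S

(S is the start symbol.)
Yes. S → n n / S → n on { 'n' }

A FIRST/FIRST conflict occurs when two productions N → α and N → β for the same non-terminal have FIRST(α) ∩ FIRST(β) ≠ ∅ (with ε ∈ FIRST of a nullable right-hand side, so two nullable alternatives also conflict).

Productions for S:
  S → n n: FIRST = { 'n' }
  S → n: FIRST = { 'n' }
  S → ε: FIRST = { ε }
  S → y E S: FIRST = { 'y' }
Productions for E:
  E → f y n: FIRST = { 'f' }
  E → y: FIRST = { 'y' }

Conflict for S: S → n n and S → n
  Overlap: { 'n' }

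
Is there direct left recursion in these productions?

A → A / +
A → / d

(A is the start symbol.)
Direct left recursion occurs when N → N α for some non-terminal N (the right-hand side begins with the left-hand side itself).

A → A / +: LEFT RECURSIVE (starts with A)
A → / d: starts with '/'

The grammar has direct left recursion on: A.

Answer: Yes, A is left-recursive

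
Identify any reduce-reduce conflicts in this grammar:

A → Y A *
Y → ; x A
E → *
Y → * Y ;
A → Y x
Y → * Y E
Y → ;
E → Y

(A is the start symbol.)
A reduce-reduce conflict occurs when an LR(0) state has two complete items [A → α .] and [B → β .] — both call for a reduction, and with no lookahead the parser cannot choose between them.

Augment with A' → A and build the canonical LR(0) collection (I0 = CLOSURE({[A' → . A]}), then GOTO on every symbol after a dot until no new states appear). It has 15 states:
  I0: { [A → . Y A *], [A → . Y x], [A' → . A], [Y → . * Y ;], [Y → . * Y E], [Y → . ; x A], [Y → . ;] }  — shift
  I1: { [Y → * . Y ;], [Y → * . Y E], [Y → . * Y ;], [Y → . * Y E], [Y → . ; x A], [Y → . ;] }  — shift
  I2: { [Y → ; . x A], [Y → ; .] }  — shift, reduce
  I3: { [A' → A .] }  — accept
  I4: { [A → . Y A *], [A → . Y x], [A → Y . A *], [A → Y . x], [Y → . * Y ;], [Y → . * Y E], [Y → . ; x A], [Y → . ;] }  — shift
  I5: { [A → Y A . *] }  — shift
  I6: { [A → Y x .] }  — reduce
  I7: { [A → Y A * .] }  — reduce
  I8: { [A → . Y A *], [A → . Y x], [Y → . * Y ;], [Y → . * Y E], [Y → . ; x A], [Y → . ;], [Y → ; x . A] }  — shift
  I9: { [Y → ; x A .] }  — reduce
  I10: { [E → . *], [E → . Y], [Y → * Y . ;], [Y → * Y . E], [Y → . * Y ;], [Y → . * Y E], [Y → . ; x A], [Y → . ;] }  — shift
  I11: { [E → * .], [Y → * . Y ;], [Y → * . Y E], [Y → . * Y ;], [Y → . * Y E], [Y → . ; x A], [Y → . ;] }  — shift, reduce
  I12: { [Y → * Y ; .], [Y → ; . x A], [Y → ; .] }  — shift, 2 reduces
  I13: { [Y → * Y E .] }  — reduce
  I14: { [E → Y .] }  — reduce

I12 contains complete items [Y → * Y ; .], [Y → ; .] — reduce-reduce conflict.

Answer: Yes — I12: [Y → * Y ; .] vs [Y → ; .]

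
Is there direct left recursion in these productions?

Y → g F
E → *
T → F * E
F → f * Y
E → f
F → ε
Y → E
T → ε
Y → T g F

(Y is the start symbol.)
Y → g F: starts with g
E → *: starts with '*'
T → F * E: starts with F
F → f * Y: starts with f
E → f: starts with f
F → ε: starts with ε
Y → E: starts with E
T → ε: starts with ε
Y → T g F: starts with T

No direct left recursion found.

Answer: No direct left recursion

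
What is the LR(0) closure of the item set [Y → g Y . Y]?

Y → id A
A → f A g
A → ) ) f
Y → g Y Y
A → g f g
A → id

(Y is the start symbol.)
Start with: [Y → g Y . Y]
  [Y → g Y . Y] has the dot before Y: add [Y → . id A], [Y → . g Y Y]
No further items can be added.

CLOSURE = { [Y → . g Y Y], [Y → . id A], [Y → g Y . Y] }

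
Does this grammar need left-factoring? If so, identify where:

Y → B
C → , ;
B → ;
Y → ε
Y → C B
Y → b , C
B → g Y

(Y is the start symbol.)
No, left-factoring is not needed

Left-factoring is needed when two productions for the same non-terminal
share a common prefix on the right-hand side.

Productions for Y:
  Y → B
  Y → ε
  Y → C B
  Y → b , C
Productions for B:
  B → ;
  B → g Y

No common prefixes found.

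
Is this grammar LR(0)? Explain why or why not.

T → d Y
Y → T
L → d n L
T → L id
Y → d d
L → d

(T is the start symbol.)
A grammar is LR(0) if no state in the canonical LR(0) collection has:
  - both a shift item (dot before a terminal) and a complete item (shift-reduce conflict), or
  - two or more complete items (reduce-reduce conflict; the accept item [T' → T .] counts as a complete item here).

Augment with T' → T and build the canonical LR(0) collection (I0 = CLOSURE({[T' → . T]}), then GOTO on every symbol after a dot until no new states appear). It has 12 states:
  I0: { [L → . d n L], [L → . d], [T → . L id], [T → . d Y], [T' → . T] }  — shift
  I1: { [T → L . id] }  — shift
  I2: { [T' → T .] }  — accept
  I3: { [L → . d n L], [L → . d], [L → d . n L], [L → d .], [T → . L id], [T → . d Y], [T → d . Y], [Y → . T], [Y → . d d] }  — shift, reduce
  I4: { [Y → T .] }  — reduce
  I5: { [T → d Y .] }  — reduce
  I6: { [L → . d n L], [L → . d], [L → d . n L], [L → d .], [T → . L id], [T → . d Y], [T → d . Y], [Y → . T], [Y → . d d], [Y → d . d] }  — shift, reduce
  I7: { [L → . d n L], [L → . d], [L → d n . L] }  — shift
  I8: { [L → d n L .] }  — reduce
  I9: { [L → d . n L], [L → d .] }  — shift, reduce
  I10: { [L → . d n L], [L → . d], [L → d . n L], [L → d .], [T → . L id], [T → . d Y], [T → d . Y], [Y → . T], [Y → . d d], [Y → d . d], [Y → d d .] }  — shift, 2 reduces
  I11: { [T → L id .] }  — reduce

Conflict in state I3:
  Shift-reduce conflict between [L → d .] and [L → . d]
So the grammar is NOT LR(0).

Answer: No. Shift-reduce conflict between [L → d .] and [L → . d]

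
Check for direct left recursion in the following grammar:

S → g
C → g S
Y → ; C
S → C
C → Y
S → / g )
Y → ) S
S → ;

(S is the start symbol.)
No direct left recursion

Direct left recursion occurs when N → N α for some non-terminal N (the right-hand side begins with the left-hand side itself).

S → g: starts with g
C → g S: starts with g
Y → ; C: starts with ';'
S → C: starts with C
C → Y: starts with Y
S → / g ): starts with '/'
Y → ) S: starts with ')'
S → ;: starts with ';'

No direct left recursion found.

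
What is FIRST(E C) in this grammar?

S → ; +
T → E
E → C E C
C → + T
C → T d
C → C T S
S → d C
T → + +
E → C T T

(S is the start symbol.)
FIRST sets of the non-terminals involved (from the grammar, by fixed-point iteration):
  FIRST(E) = { '+' }

To compute FIRST(E C), process the symbols left to right:
Symbol E is a non-terminal. Add FIRST(E) \ {ε} = { '+' }
E is not nullable (ε ∉ FIRST(E)), so stop here.
FIRST(E C) = { '+' }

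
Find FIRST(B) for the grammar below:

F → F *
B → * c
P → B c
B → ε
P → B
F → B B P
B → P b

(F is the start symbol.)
To compute FIRST(B), examine every production with B on the left-hand side, reading each right-hand side left to right until a non-nullable symbol is reached.

FIRST sets of the other non-terminals involved (by the same procedure, iterated to a fixed point):
  FIRST(P) = { '*', 'b', 'c', ε }

From B → * c:
  - '*' is a terminal: add '*' and stop
From B → ε:
  - ε-production, so ε ∈ FIRST(B)
From B → P b:
  - P is a non-terminal: add FIRST(P) \ {ε} = { '*', 'b', 'c' }
    P is nullable, so continue to the next symbol
  - b is a terminal: add 'b' and stop

Collecting: FIRST(B) = { '*', 'b', 'c', ε }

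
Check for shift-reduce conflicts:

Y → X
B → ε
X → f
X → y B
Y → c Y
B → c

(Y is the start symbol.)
Yes — I5: [B → .] vs [B → . c]

A shift-reduce conflict occurs when an LR(0) state has both:
  - a complete (reduce) item [A → α .] (dot at the end), and
  - a shift item [B → β . c γ] (dot before a terminal).

Augment with Y' → Y and build the canonical LR(0) collection (I0 = CLOSURE({[Y' → . Y]}), then GOTO on every symbol after a dot until no new states appear). It has 9 states:
  I0: { [X → . f], [X → . y B], [Y → . X], [Y → . c Y], [Y' → . Y] }  — shift
  I1: { [Y → X .] }  — reduce
  I2: { [Y' → Y .] }  — accept
  I3: { [X → . f], [X → . y B], [Y → . X], [Y → . c Y], [Y → c . Y] }  — shift
  I4: { [X → f .] }  — reduce
  I5: { [B → . c], [B → .], [X → y . B] }  — shift, reduce
  I6: { [X → y B .] }  — reduce
  I7: { [B → c .] }  — reduce
  I8: { [Y → c Y .] }  — reduce

I5 contains reduce item [B → .] and shift item [B → . c] — shift-reduce conflict.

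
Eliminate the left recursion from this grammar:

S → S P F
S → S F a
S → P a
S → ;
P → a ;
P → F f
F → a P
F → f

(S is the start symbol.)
S → P a S'
S → ; S'
S' → P F S'
S' → F a S'
S' → ε
P → a ;
P → F f
F → a P
F → f

S is directly left-recursive. The standard transformation for
  A → A α₁ | ... | A α_m | β₁ | ... | β_n
is
  A  → β₁ A' | ... | β_n A'
  A' → α₁ A' | ... | α_m A' | ε

S → P a becomes S → P a S'
S → ; becomes S → ; S'
S → S P F becomes S' → P F S'
S → S F a becomes S' → F a S'
Add S' → ε

Productions for other non-terminals are unchanged:
  P → a ;
  P → F f
  F → a P
  F → f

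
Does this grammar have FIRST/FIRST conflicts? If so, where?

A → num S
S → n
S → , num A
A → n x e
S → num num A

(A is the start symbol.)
A FIRST/FIRST conflict occurs when two productions N → α and N → β for the same non-terminal have FIRST(α) ∩ FIRST(β) ≠ ∅ (with ε ∈ FIRST of a nullable right-hand side, so two nullable alternatives also conflict).

Productions for A:
  A → num S: FIRST = { 'num' }
  A → n x e: FIRST = { 'n' }
Productions for S:
  S → n: FIRST = { 'n' }
  S → , num A: FIRST = { ',' }
  S → num num A: FIRST = { 'num' }

All alternatives of each non-terminal have pairwise disjoint FIRST sets.

Answer: No FIRST/FIRST conflicts.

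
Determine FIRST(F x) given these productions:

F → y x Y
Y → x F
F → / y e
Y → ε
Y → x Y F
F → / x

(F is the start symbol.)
FIRST sets of the non-terminals involved (from the grammar, by fixed-point iteration):
  FIRST(F) = { '/', 'y' }

To compute FIRST(F x), process the symbols left to right:
Symbol F is a non-terminal. Add FIRST(F) \ {ε} = { '/', 'y' }
F is not nullable (ε ∉ FIRST(F)), so stop here.
FIRST(F x) = { '/', 'y' }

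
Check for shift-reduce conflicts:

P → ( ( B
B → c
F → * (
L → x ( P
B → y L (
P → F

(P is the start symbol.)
Augment with P' → P and build the canonical LR(0) collection (I0 = CLOSURE({[P' → . P]}), then GOTO on every symbol after a dot until no new states appear). It has 15 states:
  I0: { [F → . * (], [P → . ( ( B], [P → . F], [P' → . P] }  — shift
  I1: { [P → ( . ( B] }  — shift
  I2: { [F → * . (] }  — shift
  I3: { [P → F .] }  — reduce
  I4: { [P' → P .] }  — accept
  I5: { [F → * ( .] }  — reduce
  I6: { [B → . c], [B → . y L (], [P → ( ( . B] }  — shift
  I7: { [P → ( ( B .] }  — reduce
  I8: { [B → c .] }  — reduce
  I9: { [B → y . L (], [L → . x ( P] }  — shift
  I10: { [B → y L . (] }  — shift
  I11: { [L → x . ( P] }  — shift
  I12: { [F → . * (], [L → x ( . P], [P → . ( ( B], [P → . F] }  — shift
  I13: { [L → x ( P .] }  — reduce
  I14: { [B → y L ( .] }  — reduce

No state contains both a complete item and a shift item.

Answer: No shift-reduce conflicts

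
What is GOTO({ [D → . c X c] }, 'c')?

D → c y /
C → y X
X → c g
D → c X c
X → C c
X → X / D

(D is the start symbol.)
GOTO(I, 'c') = CLOSURE({ [A → αX.β] : [A → α.Xβ] ∈ I, X = 'c' })

Items with dot before 'c', with the dot advanced:
  [D → . c X c] → [D → c . X c]
Closure of the advanced items:
  [D → c . X c] has the dot before X: add [X → . c g], [X → . C c], [X → . X / D]
  [X → . C c] has the dot before C: add [C → . y X]

GOTO = { [C → . y X], [D → c . X c], [X → . C c], [X → . X / D], [X → . c g] }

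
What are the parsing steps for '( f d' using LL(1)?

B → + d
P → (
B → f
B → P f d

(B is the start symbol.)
Stack is shown with the top on the left.

Stack    Input    Action
------------------------
B $      ( f d $  output B → P f d
P f d $  ( f d $  output P → (
( f d $  ( f d $  match '('
f d $    f d $    match 'f'
d $      d $      match 'd'
$        $        accept

The string is accepted.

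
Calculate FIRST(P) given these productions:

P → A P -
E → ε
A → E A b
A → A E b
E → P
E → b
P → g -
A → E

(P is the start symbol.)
To compute FIRST(P), examine every production with P on the left-hand side, reading each right-hand side left to right until a non-nullable symbol is reached.

FIRST sets of the other non-terminals involved (by the same procedure, iterated to a fixed point):
  FIRST(A) = { 'b', 'g', ε }

From P → A P -:
  - A is a non-terminal: add FIRST(A) \ {ε} = { 'b', 'g' }
    A is nullable, so continue to the next symbol
  - P is the symbol being defined: contributes nothing new
    P is not nullable, so stop
From P → g -:
  - g is a terminal: add 'g' and stop

Collecting: FIRST(P) = { 'b', 'g' }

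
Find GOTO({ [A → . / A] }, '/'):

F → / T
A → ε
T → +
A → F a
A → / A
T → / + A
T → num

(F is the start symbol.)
{ [A → . / A], [A → . F a], [A → .], [A → / . A], [F → . / T] }

GOTO(I, '/') = CLOSURE({ [A → αX.β] : [A → α.Xβ] ∈ I, X = '/' })

Items with dot before '/', with the dot advanced:
  [A → . / A] → [A → / . A]
Closure of the advanced items:
  [A → / . A] has the dot before A: add [A → .], [A → . F a], [A → . / A]
  [A → . F a] has the dot before F: add [F → . / T]

GOTO = { [A → . / A], [A → . F a], [A → .], [A → / . A], [F → . / T] }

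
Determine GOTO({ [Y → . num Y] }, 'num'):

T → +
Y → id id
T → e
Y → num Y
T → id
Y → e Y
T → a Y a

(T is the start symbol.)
{ [Y → . e Y], [Y → . id id], [Y → . num Y], [Y → num . Y] }

GOTO(I, 'num') = CLOSURE({ [A → αX.β] : [A → α.Xβ] ∈ I, X = 'num' })

Items with dot before 'num', with the dot advanced:
  [Y → . num Y] → [Y → num . Y]
Closure of the advanced items:
  [Y → num . Y] has the dot before Y: add [Y → . id id], [Y → . num Y], [Y → . e Y]

GOTO = { [Y → . e Y], [Y → . id id], [Y → . num Y], [Y → num . Y] }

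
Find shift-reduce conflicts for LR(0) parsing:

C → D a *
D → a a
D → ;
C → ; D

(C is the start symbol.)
Yes — I1: [D → ; .] vs [D → . ;]

A shift-reduce conflict occurs when an LR(0) state has both:
  - a complete (reduce) item [A → α .] (dot at the end), and
  - a shift item [B → β . c γ] (dot before a terminal).

Augment with C' → C and build the canonical LR(0) collection (I0 = CLOSURE({[C' → . C]}), then GOTO on every symbol after a dot until no new states appear). It has 10 states:
  I0: { [C → . ; D], [C → . D a *], [C' → . C], [D → . ;], [D → . a a] }  — shift
  I1: { [C → ; . D], [D → . ;], [D → . a a], [D → ; .] }  — shift, reduce
  I2: { [C' → C .] }  — accept
  I3: { [C → D . a *] }  — shift
  I4: { [D → a . a] }  — shift
  I5: { [D → a a .] }  — reduce
  I6: { [C → D a . *] }  — shift
  I7: { [C → D a * .] }  — reduce
  I8: { [D → ; .] }  — reduce
  I9: { [C → ; D .] }  — reduce

I1 contains reduce item [D → ; .] and shift items [D → . ;], [D → . a a] — shift-reduce conflict.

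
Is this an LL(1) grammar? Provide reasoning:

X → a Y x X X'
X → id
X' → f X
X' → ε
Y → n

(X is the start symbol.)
No. Predict set conflict for X': { 'f' }

A grammar is LL(1) if for each non-terminal N with multiple productions, the predict sets of those productions are pairwise disjoint, where PREDICT(N → α) = (FIRST(α) \ {ε}) ∪ (FOLLOW(N) if α ⇒* ε).

Relevant sets:
  FOLLOW(X') = { $, 'f' }

For X:
  PREDICT(X → a Y x X X') = { 'a' }
  PREDICT(X → id) = { 'id' }
For X':
  PREDICT(X' → f X) = { 'f' }
  PREDICT(X' → ε) = { $, 'f' }
Y has a single production, so nothing to check there.

Conflict found: Predict set conflict for X': { 'f' }
The grammar is NOT LL(1).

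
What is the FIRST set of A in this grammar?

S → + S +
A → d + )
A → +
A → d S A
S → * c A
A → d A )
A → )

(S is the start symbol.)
{ ')', '+', 'd' }

From A → d + ):
  - d is a terminal: add 'd' and stop
From A → +:
  - '+' is a terminal: add '+' and stop
From A → d S A:
  - d is a terminal: add 'd' and stop
From A → d A ):
  - d is a terminal: add 'd' and stop
From A → ):
  - ')' is a terminal: add ')' and stop

Collecting: FIRST(A) = { ')', '+', 'd' }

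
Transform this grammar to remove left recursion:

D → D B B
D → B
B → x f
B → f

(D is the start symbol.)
D → B D'
D' → B B D'
D' → ε
B → x f
B → f

D is directly left-recursive. The standard transformation for
  A → A α₁ | ... | A α_m | β₁ | ... | β_n
is
  A  → β₁ A' | ... | β_n A'
  A' → α₁ A' | ... | α_m A' | ε

D → B becomes D → B D'
D → D B B becomes D' → B B D'
Add D' → ε

Productions for other non-terminals are unchanged:
  B → x f
  B → f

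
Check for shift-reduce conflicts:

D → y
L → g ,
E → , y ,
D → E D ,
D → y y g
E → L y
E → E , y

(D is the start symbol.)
A shift-reduce conflict occurs when an LR(0) state has both:
  - a complete (reduce) item [A → α .] (dot at the end), and
  - a shift item [B → β . c γ] (dot before a terminal).

Augment with D' → D and build the canonical LR(0) collection (I0 = CLOSURE({[D' → . D]}), then GOTO on every symbol after a dot until no new states appear). It has 17 states:
  I0: { [D → . E D ,], [D → . y y g], [D → . y], [D' → . D], [E → . , y ,], [E → . E , y], [E → . L y], [L → . g ,] }  — shift
  I1: { [E → , . y ,] }  — shift
  I2: { [D' → D .] }  — accept
  I3: { [D → . E D ,], [D → . y y g], [D → . y], [D → E . D ,], [E → . , y ,], [E → . E , y], [E → . L y], [E → E . , y], [L → . g ,] }  — shift
  I4: { [E → L . y] }  — shift
  I5: { [L → g . ,] }  — shift
  I6: { [D → y . y g], [D → y .] }  — shift, reduce
  I7: { [D → y y . g] }  — shift
  I8: { [D → y y g .] }  — reduce
  I9: { [L → g , .] }  — reduce
  I10: { [E → L y .] }  — reduce
  I11: { [E → , . y ,], [E → E , . y] }  — shift
  I12: { [D → E D . ,] }  — shift
  I13: { [D → E D , .] }  — reduce
  I14: { [E → , y . ,], [E → E , y .] }  — shift, reduce
  I15: { [E → , y , .] }  — reduce
  I16: { [E → , y . ,] }  — shift

I6 contains reduce item [D → y .] and shift item [D → y . y g] — shift-reduce conflict.
I14 contains reduce item [E → E , y .] and shift item [E → , y . ,] — shift-reduce conflict.

Answer: Yes — I6: [D → y .] vs [D → y . y g]; I14: [E → E , y .] vs [E → , y . ,]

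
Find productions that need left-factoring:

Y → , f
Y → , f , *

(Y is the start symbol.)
Left-factoring is needed when two productions for the same non-terminal
share a common prefix on the right-hand side.

Productions for Y:
  Y → , f
  Y → , f , *

Found common prefix ', f' in productions for Y

Answer: Yes, Y has productions with common prefix ', f'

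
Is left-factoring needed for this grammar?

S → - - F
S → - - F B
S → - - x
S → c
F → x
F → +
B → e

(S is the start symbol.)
Yes, S has productions with common prefix '- -'

Left-factoring is needed when two productions for the same non-terminal
share a common prefix on the right-hand side.

Productions for S:
  S → - - F
  S → - - F B
  S → - - x
  S → c
Productions for F:
  F → x
  F → +

Found common prefix '- -' in productions for S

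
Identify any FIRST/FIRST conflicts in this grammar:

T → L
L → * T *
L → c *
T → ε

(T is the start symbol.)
No FIRST/FIRST conflicts.

FIRST sets of the non-terminals at (or reachable through a nullable prefix from) the front of some alternative:
  FIRST(L) = { '*', 'c' }

Productions for T:
  T → L: FIRST = { '*', 'c' }
  T → ε: FIRST = { ε }
Productions for L:
  L → * T *: FIRST = { '*' }
  L → c *: FIRST = { 'c' }

All alternatives of each non-terminal have pairwise disjoint FIRST sets.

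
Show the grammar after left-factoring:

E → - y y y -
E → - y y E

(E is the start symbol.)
E → - y y E'
E' → y -
E' → E

Left-factoring transforms A → αβ₁ | αβ₂ into A → αA' and A' → β₁ | β₂
(α is the longest common prefix among the alternatives). Repeat until
no nonterminal has two alternatives with a common prefix.

Round 1: E has alternatives sharing prefix '- y y'. Introduce E': E → - y y E'
  Add: E' → y -
  Add: E' → E

No remaining common prefixes — done.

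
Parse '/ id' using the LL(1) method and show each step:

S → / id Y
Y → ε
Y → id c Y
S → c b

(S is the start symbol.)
LL(1) parsing maintains a stack (initially the start symbol over $) and the input. At each step: if the stack top is a terminal, match it against the current input token; if it is a non-terminal N, replace it with the RHS of M[N, lookahead] (the unique production whose predict set contains the lookahead).

Stack is shown with the top on the left.

Stack     Input   Action
------------------------
S $       / id $  output S → / id Y
/ id Y $  / id $  match '/'
id Y $    id $    match 'id'
Y $       $       output Y → ε
$         $       accept

The string is accepted.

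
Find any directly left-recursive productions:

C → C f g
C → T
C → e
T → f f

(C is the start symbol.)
Yes, C is left-recursive

Direct left recursion occurs when N → N α for some non-terminal N (the right-hand side begins with the left-hand side itself).

C → C f g: LEFT RECURSIVE (starts with C)
C → T: starts with T
C → e: starts with e
T → f f: starts with f

The grammar has direct left recursion on: C.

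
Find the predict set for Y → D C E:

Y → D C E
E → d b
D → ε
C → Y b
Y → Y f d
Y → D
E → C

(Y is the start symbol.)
{ 'b', 'f' }

PREDICT(Y → D C E) = (FIRST(RHS) \ {ε}) ∪ (FOLLOW(Y) if ε ∈ FIRST(RHS), i.e. RHS ⇒* ε)
FIRST(D) = { ε }
FIRST(C) = { 'b', 'f' }
FIRST(D C E) = { 'b', 'f' }
ε ∉ FIRST(D C E), so FOLLOW(Y) is not added.
PREDICT(Y → D C E) = { 'b', 'f' }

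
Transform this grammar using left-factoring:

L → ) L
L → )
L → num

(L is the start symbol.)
L → ) L'
L' → L
L' → ε
L → num

Left-factoring transforms A → αβ₁ | αβ₂ into A → αA' and A' → β₁ | β₂
(α is the longest common prefix among the alternatives). Repeat until
no nonterminal has two alternatives with a common prefix.

Round 1: L has alternatives sharing prefix ')'. Introduce L': L → ) L'
  Add: L' → L
  Add: L' → ε

No remaining common prefixes — done.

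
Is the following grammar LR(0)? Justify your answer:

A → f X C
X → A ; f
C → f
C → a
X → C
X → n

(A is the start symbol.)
No. Shift-reduce conflict between [C → f .] and [A → . f X C]

Augment with A' → A and build the canonical LR(0) collection (I0 = CLOSURE({[A' → . A]}), then GOTO on every symbol after a dot until no new states appear). It has 13 states:
  I0: { [A → . f X C], [A' → . A] }  — shift
  I1: { [A' → A .] }  — accept
  I2: { [A → . f X C], [A → f . X C], [C → . a], [C → . f], [X → . A ; f], [X → . C], [X → . n] }  — shift
  I3: { [X → A . ; f] }  — shift
  I4: { [X → C .] }  — reduce
  I5: { [A → f X . C], [C → . a], [C → . f] }  — shift
  I6: { [C → a .] }  — reduce
  I7: { [A → . f X C], [A → f . X C], [C → . a], [C → . f], [C → f .], [X → . A ; f], [X → . C], [X → . n] }  — shift, reduce
  I8: { [X → n .] }  — reduce
  I9: { [A → f X C .] }  — reduce
  I10: { [C → f .] }  — reduce
  I11: { [X → A ; . f] }  — shift
  I12: { [X → A ; f .] }  — reduce

Conflict in state I7:
  Shift-reduce conflict between [C → f .] and [A → . f X C]
So the grammar is NOT LR(0).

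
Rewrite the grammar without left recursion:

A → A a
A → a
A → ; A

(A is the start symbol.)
A → a A'
A → ; A A'
A' → a A'
A' → ε

A is directly left-recursive. The standard transformation for
  A → A α₁ | ... | A α_m | β₁ | ... | β_n
is
  A  → β₁ A' | ... | β_n A'
  A' → α₁ A' | ... | α_m A' | ε

A → a becomes A → a A'
A → ; A becomes A → ; A A'
A → A a becomes A' → a A'
Add A' → ε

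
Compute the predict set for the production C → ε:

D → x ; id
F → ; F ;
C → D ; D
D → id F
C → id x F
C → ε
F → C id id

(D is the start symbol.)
{ 'id' }

PREDICT(C → ε) = (FIRST(RHS) \ {ε}) ∪ (FOLLOW(C) if ε ∈ FIRST(RHS), i.e. RHS ⇒* ε)
The right-hand side is ε (FIRST(ε) = { ε }), so the predict set is FOLLOW(C) = { 'id' }
PREDICT(C → ε) = { 'id' }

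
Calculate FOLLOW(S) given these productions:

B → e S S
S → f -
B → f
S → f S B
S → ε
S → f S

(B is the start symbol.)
{ $, 'e', 'f' }

To compute FOLLOW(S), find every occurrence of S on a right-hand side N → α S β: add FIRST(β) \ {ε}, and if β is empty or nullable also add FOLLOW(N). Iterate to a fixed point.

In B → e S S: S is followed by S, add FIRST(S) \ {ε} = { 'f' }
  S is nullable, so also add FOLLOW(B)
In B → e S S: S is at the end, add FOLLOW(B)
In S → f S B: S is followed by B, add FIRST(B) \ {ε} = { 'e', 'f' }
In S → f S: S is at the end; this adds FOLLOW(S) to itself — nothing new

The FOLLOW sets referred to above (computed the same way, to a fixed point):
  FOLLOW(B) = { $, 'e', 'f' }

Taking the union: FOLLOW(S) = { $, 'e', 'f' }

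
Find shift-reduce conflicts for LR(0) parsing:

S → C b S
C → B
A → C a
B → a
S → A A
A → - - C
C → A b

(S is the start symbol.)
A shift-reduce conflict occurs when an LR(0) state has both:
  - a complete (reduce) item [A → α .] (dot at the end), and
  - a shift item [B → β . c γ] (dot before a terminal).

Augment with S' → S and build the canonical LR(0) collection (I0 = CLOSURE({[S' → . S]}), then GOTO on every symbol after a dot until no new states appear). It has 16 states:
  I0: { [A → . - - C], [A → . C a], [B → . a], [C → . A b], [C → . B], [S → . A A], [S → . C b S], [S' → . S] }  — shift
  I1: { [A → - . - C] }  — shift
  I2: { [A → . - - C], [A → . C a], [B → . a], [C → . A b], [C → . B], [C → A . b], [S → A . A] }  — shift
  I3: { [C → B .] }  — reduce
  I4: { [A → C . a], [S → C . b S] }  — shift
  I5: { [S' → S .] }  — accept
  I6: { [B → a .] }  — reduce
  I7: { [A → C a .] }  — reduce
  I8: { [A → . - - C], [A → . C a], [B → . a], [C → . A b], [C → . B], [S → . A A], [S → . C b S], [S → C b . S] }  — shift
  I9: { [S → C b S .] }  — reduce
  I10: { [C → A . b], [S → A A .] }  — shift, reduce
  I11: { [A → C . a] }  — shift
  I12: { [C → A b .] }  — reduce
  I13: { [A → - - . C], [A → . - - C], [A → . C a], [B → . a], [C → . A b], [C → . B] }  — shift
  I14: { [C → A . b] }  — shift
  I15: { [A → - - C .], [A → C . a] }  — shift, reduce

I10 contains reduce item [S → A A .] and shift item [C → A . b] — shift-reduce conflict.
I15 contains reduce item [A → - - C .] and shift item [A → C . a] — shift-reduce conflict.

Answer: Yes — I10: [S → A A .] vs [C → A . b]; I15: [A → - - C .] vs [A → C . a]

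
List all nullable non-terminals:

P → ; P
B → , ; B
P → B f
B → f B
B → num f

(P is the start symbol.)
None

A non-terminal is nullable if it can derive ε (the empty string): either it has an ε-production, or it has a production whose right-hand side consists entirely of nullable non-terminals.

There are no ε-productions, so no non-terminal can derive ε.
No non-terminals are nullable.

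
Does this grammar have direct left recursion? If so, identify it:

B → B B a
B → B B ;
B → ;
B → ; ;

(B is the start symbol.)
B → B B a: LEFT RECURSIVE (starts with B)
B → B B ;: LEFT RECURSIVE (starts with B)
B → ;: starts with ';'
B → ; ;: starts with ';'

The grammar has direct left recursion on: B.

Answer: Yes, B is left-recursive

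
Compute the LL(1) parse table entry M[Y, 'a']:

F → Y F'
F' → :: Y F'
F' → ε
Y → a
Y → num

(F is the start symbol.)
Y → a

To find M[Y, 'a'], we find productions for Y where 'a' is in the predict set (PREDICT(N → α) = (FIRST(α) \ {ε}) ∪ (FOLLOW(N) if α ⇒* ε)).

Y → a: PREDICT = { 'a' }
  'a' is in predict set, so this production goes in M[Y, 'a']
Y → num: PREDICT = { 'num' }

M[Y, 'a'] = Y → a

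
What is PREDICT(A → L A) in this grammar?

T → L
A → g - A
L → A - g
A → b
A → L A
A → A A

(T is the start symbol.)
PREDICT(A → L A) = (FIRST(RHS) \ {ε}) ∪ (FOLLOW(A) if ε ∈ FIRST(RHS), i.e. RHS ⇒* ε)
FIRST(L) = { 'b', 'g' }
FIRST(L A) = { 'b', 'g' }
ε ∉ FIRST(L A), so FOLLOW(A) is not added.
PREDICT(A → L A) = { 'b', 'g' }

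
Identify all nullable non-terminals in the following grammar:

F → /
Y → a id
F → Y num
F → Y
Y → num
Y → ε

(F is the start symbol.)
A non-terminal is nullable if it can derive ε (the empty string): either it has an ε-production, or it has a production whose right-hand side consists entirely of nullable non-terminals.

ε-productions: Y → ε
So Y is immediately nullable.
F → Y: every symbol on the right is nullable, so F is nullable too.
Every non-terminal is now nullable.
Nullable = { 'F', 'Y' }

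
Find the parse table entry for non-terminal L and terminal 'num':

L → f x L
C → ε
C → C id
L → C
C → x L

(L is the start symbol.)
Empty (error entry)

To find M[L, 'num'], we find productions for L where 'num' is in the predict set (PREDICT(N → α) = (FIRST(α) \ {ε}) ∪ (FOLLOW(N) if α ⇒* ε)).

Relevant sets:
  FIRST(C) = { 'id', 'x', ε }
  FOLLOW(L) = { $, 'id' }

L → f x L: PREDICT = { 'f' }
L → C: PREDICT = { $, 'id', 'x' }

M[L, 'num'] is empty (no production applies)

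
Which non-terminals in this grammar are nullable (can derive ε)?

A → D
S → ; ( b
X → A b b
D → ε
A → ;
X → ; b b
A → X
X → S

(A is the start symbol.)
{ 'A', 'D' }

A non-terminal is nullable if it can derive ε (the empty string): either it has an ε-production, or it has a production whose right-hand side consists entirely of nullable non-terminals.

ε-productions: D → ε
So D is immediately nullable.
A → D: every symbol on the right is nullable, so A is nullable too.
No further non-terminal can be added: every production for the remaining non-terminals contains a terminal or a non-nullable non-terminal.
Nullable = { 'A', 'D' }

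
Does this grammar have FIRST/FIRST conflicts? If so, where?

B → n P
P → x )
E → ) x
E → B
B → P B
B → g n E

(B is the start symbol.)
A FIRST/FIRST conflict occurs when two productions N → α and N → β for the same non-terminal have FIRST(α) ∩ FIRST(β) ≠ ∅ (with ε ∈ FIRST of a nullable right-hand side, so two nullable alternatives also conflict).

FIRST sets of the non-terminals at (or reachable through a nullable prefix from) the front of some alternative:
  FIRST(P) = { 'x' }
  FIRST(B) = { 'g', 'n', 'x' }

Productions for B:
  B → n P: FIRST = { 'n' }
  B → P B: FIRST = { 'x' }
  B → g n E: FIRST = { 'g' }
Productions for E:
  E → ) x: FIRST = { ')' }
  E → B: FIRST = { 'g', 'n', 'x' }
P has only one production, so no FIRST/FIRST conflict is possible there.

All alternatives of each non-terminal have pairwise disjoint FIRST sets.

Answer: No FIRST/FIRST conflicts.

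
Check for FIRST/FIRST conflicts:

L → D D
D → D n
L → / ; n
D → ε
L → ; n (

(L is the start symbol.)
No FIRST/FIRST conflicts.

A FIRST/FIRST conflict occurs when two productions N → α and N → β for the same non-terminal have FIRST(α) ∩ FIRST(β) ≠ ∅ (with ε ∈ FIRST of a nullable right-hand side, so two nullable alternatives also conflict).

FIRST sets of the non-terminals at (or reachable through a nullable prefix from) the front of some alternative:
  FIRST(D) = { 'n', ε }

Productions for L:
  L → D D: FIRST = { 'n', ε }
  L → / ; n: FIRST = { '/' }
  L → ; n (: FIRST = { ';' }
Productions for D:
  D → D n: FIRST = { 'n' }
  D → ε: FIRST = { ε }

All alternatives of each non-terminal have pairwise disjoint FIRST sets.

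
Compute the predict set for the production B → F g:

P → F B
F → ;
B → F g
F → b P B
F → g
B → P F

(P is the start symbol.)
{ ';', 'b', 'g' }

PREDICT(B → F g) = (FIRST(RHS) \ {ε}) ∪ (FOLLOW(B) if ε ∈ FIRST(RHS), i.e. RHS ⇒* ε)
FIRST(F) = { ';', 'b', 'g' }
FIRST(F g) = { ';', 'b', 'g' }
ε ∉ FIRST(F g), so FOLLOW(B) is not added.
PREDICT(B → F g) = { ';', 'b', 'g' }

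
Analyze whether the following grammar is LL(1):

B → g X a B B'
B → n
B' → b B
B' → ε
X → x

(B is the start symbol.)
A grammar is LL(1) if for each non-terminal N with multiple productions, the predict sets of those productions are pairwise disjoint, where PREDICT(N → α) = (FIRST(α) \ {ε}) ∪ (FOLLOW(N) if α ⇒* ε).

Relevant sets:
  FOLLOW(B') = { $, 'b' }

For B:
  PREDICT(B → g X a B B') = { 'g' }
  PREDICT(B → n) = { 'n' }
For B':
  PREDICT(B' → b B) = { 'b' }
  PREDICT(B' → ε) = { $, 'b' }
X has a single production, so nothing to check there.

Conflict found: Predict set conflict for B': { 'b' }
The grammar is NOT LL(1).

Answer: No. Predict set conflict for B': { 'b' }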